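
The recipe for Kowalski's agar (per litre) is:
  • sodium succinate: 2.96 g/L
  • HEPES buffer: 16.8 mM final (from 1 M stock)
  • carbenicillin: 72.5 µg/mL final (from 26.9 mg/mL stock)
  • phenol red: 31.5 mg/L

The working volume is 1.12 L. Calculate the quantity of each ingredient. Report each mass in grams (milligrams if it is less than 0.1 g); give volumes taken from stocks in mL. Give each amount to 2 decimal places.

Scale factor relative to 1 L: 1.12.
sodium succinate: 2.96 g/L × 1.12 L = 3.32 g
HEPES buffer: C1V1 = C2V2 → 16.8 mM × 1120 mL ÷ 1000 mM = 18.82 mL
carbenicillin: C1V1 = C2V2 → 72.5 µg/mL × 1120 mL ÷ 26900 µg/mL = 3.02 mL
phenol red: 31.5 mg/L × 1.12 L = 35.28 mg

sodium succinate 3.32 g; HEPES buffer 18.82 mL; carbenicillin 3.02 mL; phenol red 35.28 mg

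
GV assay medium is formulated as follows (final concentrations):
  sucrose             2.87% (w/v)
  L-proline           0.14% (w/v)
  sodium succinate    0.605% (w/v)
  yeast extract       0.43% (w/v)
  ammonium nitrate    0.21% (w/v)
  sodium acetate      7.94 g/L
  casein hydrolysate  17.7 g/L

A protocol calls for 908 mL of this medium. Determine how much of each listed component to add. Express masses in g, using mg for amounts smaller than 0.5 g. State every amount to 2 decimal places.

sucrose 26.06 g; L-proline 1.27 g; sodium succinate 5.49 g; yeast extract 3.90 g; ammonium nitrate 1.91 g; sodium acetate 7.21 g; casein hydrolysate 16.07 g

Target volume = 908 mL = 0.908 L.
sucrose: 2.87 g per 100 mL × 908 mL ÷ 100 = 26.06 g
L-proline: 0.14% w/v = 1.4 g/L → 1.4 × 0.908 L = 1.27 g
sodium succinate: 0.605 g per 100 mL × 908 mL ÷ 100 = 5.49 g
yeast extract: 0.43% w/v = 4.3 g/L → 4.3 × 0.908 L = 3.90 g
ammonium nitrate: 0.21 g per 100 mL × 908 mL ÷ 100 = 1.91 g
sodium acetate: 7.94 g/L × 0.908 L = 7.21 g
casein hydrolysate: 17.7 g/L × 0.908 L = 16.07 g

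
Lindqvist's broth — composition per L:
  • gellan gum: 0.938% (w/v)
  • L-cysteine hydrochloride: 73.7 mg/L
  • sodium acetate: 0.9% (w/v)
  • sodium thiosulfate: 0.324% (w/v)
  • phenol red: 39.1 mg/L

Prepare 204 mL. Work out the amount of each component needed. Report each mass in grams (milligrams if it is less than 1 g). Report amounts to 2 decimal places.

Working volume: 204 mL = 0.204 L.
gellan gum: 0.938% w/v = 9.38 g/L → 9.38 × 0.204 L = 1.91 g
L-cysteine hydrochloride: 73.7 mg/L × 0.204 L = 15.03 mg
sodium acetate: 0.9 g per 100 mL × 204 mL ÷ 100 = 1.84 g
sodium thiosulfate: 0.324 g per 100 mL × 204 mL ÷ 100 = 0.66096 g = 660.96 mg
phenol red: 39.1 mg/L × 0.204 L = 7.98 mg

gellan gum 1.91 g; L-cysteine hydrochloride 15.03 mg; sodium acetate 1.84 g; sodium thiosulfate 660.96 mg; phenol red 7.98 mg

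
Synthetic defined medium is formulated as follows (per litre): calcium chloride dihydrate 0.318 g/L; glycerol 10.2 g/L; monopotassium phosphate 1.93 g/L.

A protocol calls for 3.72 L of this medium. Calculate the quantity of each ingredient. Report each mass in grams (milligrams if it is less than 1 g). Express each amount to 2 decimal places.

Scale factor relative to 1 L: 3.72.
calcium chloride dihydrate: 0.318 g/L × 3.72 L = 1.18 g
glycerol: 10.2 g/L × 3.72 L = 37.94 g
monopotassium phosphate: 1.93 g/L × 3.72 L = 7.18 g

calcium chloride dihydrate 1.18 g; glycerol 37.94 g; monopotassium phosphate 7.18 g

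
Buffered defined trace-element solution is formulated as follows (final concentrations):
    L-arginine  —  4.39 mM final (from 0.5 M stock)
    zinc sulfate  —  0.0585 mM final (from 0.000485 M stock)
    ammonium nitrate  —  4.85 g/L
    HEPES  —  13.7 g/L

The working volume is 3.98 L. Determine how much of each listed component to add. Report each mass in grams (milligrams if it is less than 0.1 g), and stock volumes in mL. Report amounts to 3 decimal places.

Scale factor relative to 1 L: 3.98.
L-arginine: dilute stock: 4.39 mM × 3980 mL ÷ 500 mM = 34.944 mL
zinc sulfate: dilute stock: 0.0585 mM × 3980 mL ÷ 0.485 mM = 480.062 mL
ammonium nitrate: 4.85 g/L × 3.98 L = 19.303 g
HEPES: 13.7 g/L × 3.98 L = 54.526 g

L-arginine 34.944 mL; zinc sulfate 480.062 mL; ammonium nitrate 19.303 g; HEPES 54.526 g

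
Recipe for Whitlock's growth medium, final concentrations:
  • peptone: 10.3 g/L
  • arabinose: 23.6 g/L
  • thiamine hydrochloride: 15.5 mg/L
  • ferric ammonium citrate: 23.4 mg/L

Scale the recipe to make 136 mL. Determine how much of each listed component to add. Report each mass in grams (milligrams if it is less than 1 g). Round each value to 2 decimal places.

Target volume = 136 mL = 0.136 L.
peptone: 10.3 g/L × 0.136 L = 1.40 g
arabinose: 23.6 g/L × 0.136 L = 3.21 g
thiamine hydrochloride: 15.5 mg/L × 0.136 L = 2.11 mg
ferric ammonium citrate: 23.4 mg/L × 0.136 L = 3.18 mg

peptone 1.40 g; arabinose 3.21 g; thiamine hydrochloride 2.11 mg; ferric ammonium citrate 3.18 mg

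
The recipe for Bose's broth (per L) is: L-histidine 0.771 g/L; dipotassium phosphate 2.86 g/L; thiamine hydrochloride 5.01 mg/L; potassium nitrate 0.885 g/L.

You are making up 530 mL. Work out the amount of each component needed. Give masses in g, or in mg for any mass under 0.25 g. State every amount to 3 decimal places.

L-histidine 0.409 g; dipotassium phosphate 1.516 g; thiamine hydrochloride 2.655 mg; potassium nitrate 0.469 g

Scale factor relative to 1 L: 0.53.
L-histidine: 0.771 g/L × 0.53 L = 0.409 g
dipotassium phosphate: 2.86 g/L × 0.53 L = 1.516 g
thiamine hydrochloride: 5.01 mg/L × 0.53 L = 2.655 mg
potassium nitrate: 0.885 g/L × 0.53 L = 0.469 g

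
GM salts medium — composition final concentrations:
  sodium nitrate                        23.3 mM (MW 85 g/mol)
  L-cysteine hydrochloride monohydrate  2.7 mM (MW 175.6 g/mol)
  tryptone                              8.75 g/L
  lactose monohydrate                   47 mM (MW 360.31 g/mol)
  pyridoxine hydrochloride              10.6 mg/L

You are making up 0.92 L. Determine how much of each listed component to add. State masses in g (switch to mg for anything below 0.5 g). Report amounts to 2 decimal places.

Scale factor relative to 1 L: 0.92.
sodium nitrate: 23.3 mmol/L × 85 g/mol × 0.92 L ÷ 1000 = 1.82 g
L-cysteine hydrochloride monohydrate: 2.7 mmol/L × 175.6 mg/mmol × 0.92 L = 436.19 mg
tryptone: 8.75 g/L × 0.92 L = 8.05 g
lactose monohydrate: 47 mmol/L × 360.31 g/mol × 0.92 L ÷ 1000 = 15.58 g
pyridoxine hydrochloride: 10.6 mg/L × 0.92 L = 9.75 mg

sodium nitrate 1.82 g; L-cysteine hydrochloride monohydrate 436.19 mg; tryptone 8.05 g; lactose monohydrate 15.58 g; pyridoxine hydrochloride 9.75 mg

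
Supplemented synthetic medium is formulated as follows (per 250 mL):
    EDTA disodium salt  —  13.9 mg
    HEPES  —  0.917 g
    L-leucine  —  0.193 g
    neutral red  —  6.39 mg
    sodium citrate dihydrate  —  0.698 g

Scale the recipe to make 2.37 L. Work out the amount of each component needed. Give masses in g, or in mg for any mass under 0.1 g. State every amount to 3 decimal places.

Scale factor = 2370 mL / 250 mL = 9.48.
EDTA disodium salt: 13.9 mg × (2370 mL / 250 mL) = 131.772 mg = 0.132 g
HEPES: 0.917 g × (2370 mL / 250 mL) = 8.693 g
L-leucine: 0.193 g × (2370 mL / 250 mL) = 1.830 g
neutral red: 6.39 mg × (2370 mL / 250 mL) = 60.577 mg
sodium citrate dihydrate: 0.698 g × (2370 mL / 250 mL) = 6.617 g

EDTA disodium salt 0.132 g; HEPES 8.693 g; L-leucine 1.830 g; neutral red 60.577 mg; sodium citrate dihydrate 6.617 g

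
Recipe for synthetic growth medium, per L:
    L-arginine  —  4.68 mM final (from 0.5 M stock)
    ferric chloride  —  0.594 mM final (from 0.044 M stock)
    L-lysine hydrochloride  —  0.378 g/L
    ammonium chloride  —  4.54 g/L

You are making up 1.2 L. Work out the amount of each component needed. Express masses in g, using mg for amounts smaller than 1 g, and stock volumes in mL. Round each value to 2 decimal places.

Working volume: 1.2 L.
L-arginine: V = C2·V2/C1 = 4.68 mM × 1200 mL ÷ 500 mM = 11.23 mL
ferric chloride: dilute stock: 0.594 mM × 1200 mL ÷ 44 mM = 16.20 mL
L-lysine hydrochloride: 0.378 g/L × 1.2 L = 0.4536 g = 453.60 mg
ammonium chloride: 4.54 g/L × 1.2 L = 5.45 g

L-arginine 11.23 mL; ferric chloride 16.20 mL; L-lysine hydrochloride 453.60 mg; ammonium chloride 5.45 g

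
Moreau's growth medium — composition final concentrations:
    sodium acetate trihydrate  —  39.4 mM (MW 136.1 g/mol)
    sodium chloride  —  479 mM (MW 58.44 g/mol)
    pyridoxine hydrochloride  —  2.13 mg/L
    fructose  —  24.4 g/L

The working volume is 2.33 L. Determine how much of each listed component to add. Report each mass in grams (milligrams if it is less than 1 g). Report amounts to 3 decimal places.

sodium acetate trihydrate 12.494 g; sodium chloride 65.223 g; pyridoxine hydrochloride 4.963 mg; fructose 56.852 g

Scale factor relative to 1 L: 2.33.
sodium acetate trihydrate: 39.4 mmol/L × 136.1 g/mol × 2.33 L ÷ 1000 = 12.494 g
sodium chloride: 479 mmol/L × 58.44 g/mol × 2.33 L ÷ 1000 = 65.223 g
pyridoxine hydrochloride: 2.13 mg/L × 2.33 L = 4.963 mg
fructose: 24.4 g/L × 2.33 L = 56.852 g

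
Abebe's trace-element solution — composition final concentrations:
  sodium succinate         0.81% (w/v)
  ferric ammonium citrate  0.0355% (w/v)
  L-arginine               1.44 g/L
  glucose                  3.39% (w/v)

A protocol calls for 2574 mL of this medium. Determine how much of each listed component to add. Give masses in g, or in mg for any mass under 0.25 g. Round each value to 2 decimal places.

Target volume = 2574 mL = 2.574 L.
sodium succinate: 0.81% w/v = 8.1 g/L → 8.1 × 2.574 L = 20.85 g
ferric ammonium citrate: 0.0355% w/v = 0.355 g/L → 0.355 × 2.574 L = 0.91 g
L-arginine: 1.44 g/L × 2.574 L = 3.71 g
glucose: 3.39 g per 100 mL × 2574 mL ÷ 100 = 87.26 g

sodium succinate 20.85 g; ferric ammonium citrate 0.91 g; L-arginine 3.71 g; glucose 87.26 g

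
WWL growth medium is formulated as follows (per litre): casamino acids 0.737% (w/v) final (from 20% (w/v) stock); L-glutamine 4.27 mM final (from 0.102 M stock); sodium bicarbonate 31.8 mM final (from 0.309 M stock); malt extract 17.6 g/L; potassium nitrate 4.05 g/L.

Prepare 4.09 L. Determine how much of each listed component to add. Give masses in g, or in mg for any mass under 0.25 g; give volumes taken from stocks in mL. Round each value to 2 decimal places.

casamino acids 150.72 mL; L-glutamine 171.22 mL; sodium bicarbonate 420.91 mL; malt extract 71.98 g; potassium nitrate 16.56 g

Working volume: 4.09 L.
casamino acids: V = C2·V2/C1 = 0.737% ÷ 20% × 4090 mL = 150.72 mL
L-glutamine: V = C2·V2/C1 = 4.27 mM × 4090 mL ÷ 102 mM = 171.22 mL
sodium bicarbonate: V = C2·V2/C1 = 31.8 mM × 4090 mL ÷ 309 mM = 420.91 mL
malt extract: 17.6 g/L × 4.09 L = 71.98 g
potassium nitrate: 4.05 g/L × 4.09 L = 16.56 g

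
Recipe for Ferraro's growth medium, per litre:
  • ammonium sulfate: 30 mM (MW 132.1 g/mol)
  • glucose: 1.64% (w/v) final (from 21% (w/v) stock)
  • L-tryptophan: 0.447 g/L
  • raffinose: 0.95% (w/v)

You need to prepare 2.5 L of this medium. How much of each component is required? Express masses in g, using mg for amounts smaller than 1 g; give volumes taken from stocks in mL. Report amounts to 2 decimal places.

ammonium sulfate 9.91 g; glucose 195.24 mL; L-tryptophan 1.12 g; raffinose 23.75 g

Working volume: 2.5 L.
ammonium sulfate: 30 mmol/L × 132.1 g/mol × 2.5 L ÷ 1000 = 9.91 g
glucose: C1V1 = C2V2 → 1.64% ÷ 21% × 2500 mL = 195.24 mL
L-tryptophan: 0.447 g/L × 2.5 L = 1.12 g
raffinose: 0.95% w/v = 9.5 g/L → 9.5 × 2.5 L = 23.75 g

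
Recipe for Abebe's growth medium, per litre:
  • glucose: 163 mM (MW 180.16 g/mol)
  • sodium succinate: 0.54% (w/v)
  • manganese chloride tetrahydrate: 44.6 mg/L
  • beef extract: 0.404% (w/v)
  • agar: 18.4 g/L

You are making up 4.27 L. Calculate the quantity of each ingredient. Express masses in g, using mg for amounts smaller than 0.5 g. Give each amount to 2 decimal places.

Working volume: 4.27 L.
glucose: 163 mmol/L × 180.16 g/mol × 4.27 L ÷ 1000 = 125.39 g
sodium succinate: 0.54% w/v = 5.4 g/L → 5.4 × 4.27 L = 23.06 g
manganese chloride tetrahydrate: 44.6 mg/L × 4.27 L = 190.44 mg
beef extract: 0.404% w/v = 4.04 g/L → 4.04 × 4.27 L = 17.25 g
agar: 18.4 g/L × 4.27 L = 78.57 g

glucose 125.39 g; sodium succinate 23.06 g; manganese chloride tetrahydrate 190.44 mg; beef extract 17.25 g; agar 78.57 g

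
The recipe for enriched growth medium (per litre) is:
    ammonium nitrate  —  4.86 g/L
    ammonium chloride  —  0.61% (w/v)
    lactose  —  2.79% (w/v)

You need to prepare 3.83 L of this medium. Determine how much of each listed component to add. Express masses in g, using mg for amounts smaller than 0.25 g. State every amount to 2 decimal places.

ammonium nitrate 18.61 g; ammonium chloride 23.36 g; lactose 106.86 g

Working volume: 3.83 L.
ammonium nitrate: 4.86 g/L × 3.83 L = 18.61 g
ammonium chloride: 0.61% w/v = 6.1 g/L → 6.1 × 3.83 L = 23.36 g
lactose: 2.79% w/v = 27.9 g/L → 27.9 × 3.83 L = 106.86 g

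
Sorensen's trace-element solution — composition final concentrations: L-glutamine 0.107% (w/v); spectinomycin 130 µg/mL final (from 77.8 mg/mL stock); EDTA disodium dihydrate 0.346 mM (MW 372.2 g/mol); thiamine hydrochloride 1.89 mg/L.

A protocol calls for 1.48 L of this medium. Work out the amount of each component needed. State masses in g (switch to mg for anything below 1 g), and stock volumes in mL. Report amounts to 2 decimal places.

L-glutamine 1.58 g; spectinomycin 2.47 mL; EDTA disodium dihydrate 190.60 mg; thiamine hydrochloride 2.80 mg

Scale factor relative to 1 L: 1.48.
L-glutamine: 0.107% w/v = 1.07 g/L → 1.07 × 1.48 L = 1.58 g
spectinomycin: C1V1 = C2V2 → 130 µg/mL × 1480 mL ÷ 77800 µg/mL = 2.47 mL
EDTA disodium dihydrate: 0.346 mmol/L × 372.2 mg/mmol × 1.48 L = 190.60 mg
thiamine hydrochloride: 1.89 mg/L × 1.48 L = 2.80 mg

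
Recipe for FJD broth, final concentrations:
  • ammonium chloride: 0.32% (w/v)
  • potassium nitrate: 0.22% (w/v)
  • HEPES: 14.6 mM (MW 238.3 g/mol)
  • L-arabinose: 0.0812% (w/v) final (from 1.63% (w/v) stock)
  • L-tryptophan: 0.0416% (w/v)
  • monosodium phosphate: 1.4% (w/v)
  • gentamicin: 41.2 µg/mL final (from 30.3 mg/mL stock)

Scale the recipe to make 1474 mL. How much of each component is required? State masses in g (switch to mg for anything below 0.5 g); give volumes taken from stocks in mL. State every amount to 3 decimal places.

ammonium chloride 4.717 g; potassium nitrate 3.243 g; HEPES 5.128 g; L-arabinose 73.429 mL; L-tryptophan 0.613 g; monosodium phosphate 20.636 g; gentamicin 2.004 mL

Scale factor relative to 1 L: 1.474.
ammonium chloride: 0.32% w/v = 3.2 g/L → 3.2 × 1.474 L = 4.717 g
potassium nitrate: 0.22% w/v = 2.2 g/L → 2.2 × 1.474 L = 3.243 g
HEPES: 14.6 mmol/L × 238.3 g/mol × 1.474 L ÷ 1000 = 5.128 g
L-arabinose: V = C2·V2/C1 = 0.0812% ÷ 1.63% × 1474 mL = 73.429 mL
L-tryptophan: 0.0416% w/v = 0.416 g/L → 0.416 × 1.474 L = 0.613 g
monosodium phosphate: 1.4 g per 100 mL × 1474 mL ÷ 100 = 20.636 g
gentamicin: dilute stock: 41.2 µg/mL × 1474 mL ÷ 30300 µg/mL = 2.004 mL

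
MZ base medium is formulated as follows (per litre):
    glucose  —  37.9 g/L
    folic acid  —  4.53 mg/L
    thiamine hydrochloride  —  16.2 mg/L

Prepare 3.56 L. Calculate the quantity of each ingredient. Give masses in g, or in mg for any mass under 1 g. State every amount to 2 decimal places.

glucose 134.92 g; folic acid 16.13 mg; thiamine hydrochloride 57.67 mg

Working volume: 3.56 L.
glucose: 37.9 g/L × 3.56 L = 134.92 g
folic acid: 4.53 mg/L × 3.56 L = 16.13 mg
thiamine hydrochloride: 16.2 mg/L × 3.56 L = 57.67 mg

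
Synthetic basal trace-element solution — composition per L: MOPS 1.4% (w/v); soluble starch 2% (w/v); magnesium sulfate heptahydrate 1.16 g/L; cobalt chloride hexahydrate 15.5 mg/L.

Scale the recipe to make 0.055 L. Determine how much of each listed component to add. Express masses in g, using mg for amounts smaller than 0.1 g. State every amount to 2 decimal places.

MOPS 0.77 g; soluble starch 1.10 g; magnesium sulfate heptahydrate 63.80 mg; cobalt chloride hexahydrate 0.85 mg

Working volume: 0.055 L.
MOPS: 1.4% w/v = 14 g/L → 14 × 0.055 L = 0.77 g
soluble starch: 2 g per 100 mL × 55 mL ÷ 100 = 1.10 g
magnesium sulfate heptahydrate: 1.16 g/L × 0.055 L = 0.0638 g = 63.80 mg
cobalt chloride hexahydrate: 15.5 mg/L × 0.055 L = 0.85 mg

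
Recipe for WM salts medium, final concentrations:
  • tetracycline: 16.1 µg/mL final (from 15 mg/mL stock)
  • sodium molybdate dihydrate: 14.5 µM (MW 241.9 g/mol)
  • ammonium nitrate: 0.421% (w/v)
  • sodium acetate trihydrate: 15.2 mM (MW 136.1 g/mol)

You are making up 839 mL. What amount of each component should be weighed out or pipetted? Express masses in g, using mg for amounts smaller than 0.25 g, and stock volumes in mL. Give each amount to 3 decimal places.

tetracycline 0.901 mL; sodium molybdate dihydrate 2.943 mg; ammonium nitrate 3.532 g; sodium acetate trihydrate 1.736 g

Target volume = 839 mL = 0.839 L.
tetracycline: V = C2·V2/C1 = 16.1 µg/mL × 839 mL ÷ 15000 µg/mL = 0.901 mL
sodium molybdate dihydrate: 14.5 µmol/L × 241.9 g/mol × 0.839 L ÷ 1000 = 2.943 mg
ammonium nitrate: 0.421 g per 100 mL × 839 mL ÷ 100 = 3.532 g
sodium acetate trihydrate: 15.2 mmol/L × 136.1 g/mol × 0.839 L ÷ 1000 = 1.736 g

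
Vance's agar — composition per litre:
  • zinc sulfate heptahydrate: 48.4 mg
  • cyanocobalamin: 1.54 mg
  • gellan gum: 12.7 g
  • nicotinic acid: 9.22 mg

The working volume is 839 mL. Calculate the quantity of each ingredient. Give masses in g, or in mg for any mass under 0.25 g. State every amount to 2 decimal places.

Ratio of target to recipe volume: 839 / 1000 = 0.839.
zinc sulfate heptahydrate: 48.4 mg × (839 mL / 1000 mL) = 40.61 mg
cyanocobalamin: 1.54 mg × (839 mL / 1000 mL) = 1.29 mg
gellan gum: 12.7 g × (839 mL / 1000 mL) = 10.66 g
nicotinic acid: 9.22 mg × (839 mL / 1000 mL) = 7.74 mg

zinc sulfate heptahydrate 40.61 mg; cyanocobalamin 1.29 mg; gellan gum 10.66 g; nicotinic acid 7.74 mg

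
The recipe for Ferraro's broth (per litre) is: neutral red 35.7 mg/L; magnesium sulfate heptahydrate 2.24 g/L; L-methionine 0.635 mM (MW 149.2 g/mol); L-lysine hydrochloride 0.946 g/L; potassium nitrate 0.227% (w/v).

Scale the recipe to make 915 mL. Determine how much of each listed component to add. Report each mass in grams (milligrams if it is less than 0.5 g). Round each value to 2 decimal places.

neutral red 32.67 mg; magnesium sulfate heptahydrate 2.05 g; L-methionine 86.69 mg; L-lysine hydrochloride 0.87 g; potassium nitrate 2.08 g

Working volume: 915 mL = 0.915 L.
neutral red: 35.7 mg/L × 0.915 L = 32.67 mg
magnesium sulfate heptahydrate: 2.24 g/L × 0.915 L = 2.05 g
L-methionine: 0.635 mmol/L × 149.2 mg/mmol × 0.915 L = 86.69 mg
L-lysine hydrochloride: 0.946 g/L × 0.915 L = 0.87 g
potassium nitrate: 0.227% w/v = 2.27 g/L → 2.27 × 0.915 L = 2.08 g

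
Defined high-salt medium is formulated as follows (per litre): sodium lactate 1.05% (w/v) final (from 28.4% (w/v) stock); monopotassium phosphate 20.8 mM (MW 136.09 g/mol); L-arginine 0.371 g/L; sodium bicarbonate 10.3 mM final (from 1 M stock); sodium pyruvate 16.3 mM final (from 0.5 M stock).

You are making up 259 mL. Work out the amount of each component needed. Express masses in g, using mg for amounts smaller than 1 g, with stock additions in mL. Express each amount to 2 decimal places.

sodium lactate 9.58 mL; monopotassium phosphate 733.14 mg; L-arginine 96.09 mg; sodium bicarbonate 2.67 mL; sodium pyruvate 8.44 mL

Scale factor relative to 1 L: 0.259.
sodium lactate: C1V1 = C2V2 → 1.05% ÷ 28.4% × 259 mL = 9.58 mL
monopotassium phosphate: 20.8 mmol/L × 136.09 mg/mmol × 0.259 L = 733.14 mg
L-arginine: 0.371 g/L × 0.259 L = 0.096089 g = 96.09 mg
sodium bicarbonate: V = C2·V2/C1 = 10.3 mM × 259 mL ÷ 1000 mM = 2.67 mL
sodium pyruvate: dilute stock: 16.3 mM × 259 mL ÷ 500 mM = 8.44 mL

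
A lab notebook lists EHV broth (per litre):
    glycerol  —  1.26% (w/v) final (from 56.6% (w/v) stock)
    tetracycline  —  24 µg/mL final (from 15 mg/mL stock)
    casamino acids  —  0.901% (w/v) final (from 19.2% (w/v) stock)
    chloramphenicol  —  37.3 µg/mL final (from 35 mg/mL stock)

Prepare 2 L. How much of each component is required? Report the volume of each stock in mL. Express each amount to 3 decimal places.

glycerol 44.523 mL; tetracycline 3.200 mL; casamino acids 93.854 mL; chloramphenicol 2.131 mL

Scale factor relative to 1 L: 2.
glycerol: V = C2·V2/C1 = 1.26% ÷ 56.6% × 2000 mL = 44.523 mL
tetracycline: dilute stock: 24 µg/mL × 2000 mL ÷ 15000 µg/mL = 3.200 mL
casamino acids: C1V1 = C2V2 → 0.901% ÷ 19.2% × 2000 mL = 93.854 mL
chloramphenicol: C1V1 = C2V2 → 37.3 µg/mL × 2000 mL ÷ 35000 µg/mL = 2.131 mL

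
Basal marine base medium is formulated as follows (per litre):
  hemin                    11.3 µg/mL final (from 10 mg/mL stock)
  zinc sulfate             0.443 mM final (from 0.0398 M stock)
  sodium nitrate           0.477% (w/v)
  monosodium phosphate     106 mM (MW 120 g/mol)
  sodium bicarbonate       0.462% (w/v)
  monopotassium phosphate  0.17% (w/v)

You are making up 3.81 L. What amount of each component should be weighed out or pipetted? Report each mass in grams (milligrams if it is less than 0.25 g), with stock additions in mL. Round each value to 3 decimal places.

Scale factor relative to 1 L: 3.81.
hemin: dilute stock: 11.3 µg/mL × 3810 mL ÷ 10000 µg/mL = 4.305 mL
zinc sulfate: C1V1 = C2V2 → 0.443 mM × 3810 mL ÷ 39.8 mM = 42.408 mL
sodium nitrate: 0.477 g per 100 mL × 3810 mL ÷ 100 = 18.174 g
monosodium phosphate: 106 mmol/L × 120 g/mol × 3.81 L ÷ 1000 = 48.463 g
sodium bicarbonate: 0.462 g per 100 mL × 3810 mL ÷ 100 = 17.602 g
monopotassium phosphate: 0.17 g per 100 mL × 3810 mL ÷ 100 = 6.477 g

hemin 4.305 mL; zinc sulfate 42.408 mL; sodium nitrate 18.174 g; monosodium phosphate 48.463 g; sodium bicarbonate 17.602 g; monopotassium phosphate 6.477 g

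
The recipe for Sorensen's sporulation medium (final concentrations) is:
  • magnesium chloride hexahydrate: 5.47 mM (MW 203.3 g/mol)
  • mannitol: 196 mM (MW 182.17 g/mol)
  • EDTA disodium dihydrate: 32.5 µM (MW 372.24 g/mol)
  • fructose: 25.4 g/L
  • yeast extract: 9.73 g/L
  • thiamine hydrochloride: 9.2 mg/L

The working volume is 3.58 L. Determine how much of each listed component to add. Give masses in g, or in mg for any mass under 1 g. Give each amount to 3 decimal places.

Scale factor relative to 1 L: 3.58.
magnesium chloride hexahydrate: 5.47 mmol/L × 203.3 g/mol × 3.58 L ÷ 1000 = 3.981 g
mannitol: 196 mmol/L × 182.17 g/mol × 3.58 L ÷ 1000 = 127.825 g
EDTA disodium dihydrate: 32.5 µmol/L × 372.24 g/mol × 3.58 L ÷ 1000 = 43.310 mg
fructose: 25.4 g/L × 3.58 L = 90.932 g
yeast extract: 9.73 g/L × 3.58 L = 34.833 g
thiamine hydrochloride: 9.2 mg/L × 3.58 L = 32.936 mg

magnesium chloride hexahydrate 3.981 g; mannitol 127.825 g; EDTA disodium dihydrate 43.310 mg; fructose 90.932 g; yeast extract 34.833 g; thiamine hydrochloride 32.936 mg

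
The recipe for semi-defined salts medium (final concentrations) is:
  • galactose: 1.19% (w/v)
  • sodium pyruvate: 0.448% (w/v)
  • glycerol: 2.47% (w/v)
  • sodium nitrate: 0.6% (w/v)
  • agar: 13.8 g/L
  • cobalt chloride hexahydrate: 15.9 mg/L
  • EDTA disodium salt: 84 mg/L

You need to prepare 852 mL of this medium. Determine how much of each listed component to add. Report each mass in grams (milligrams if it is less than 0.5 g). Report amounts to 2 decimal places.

galactose 10.14 g; sodium pyruvate 3.82 g; glycerol 21.04 g; sodium nitrate 5.11 g; agar 11.76 g; cobalt chloride hexahydrate 13.55 mg; EDTA disodium salt 71.57 mg

Scale factor relative to 1 L: 0.852.
galactose: 1.19 g per 100 mL × 852 mL ÷ 100 = 10.14 g
sodium pyruvate: 0.448% w/v = 4.48 g/L → 4.48 × 0.852 L = 3.82 g
glycerol: 2.47 g per 100 mL × 852 mL ÷ 100 = 21.04 g
sodium nitrate: 0.6 g per 100 mL × 852 mL ÷ 100 = 5.11 g
agar: 13.8 g/L × 0.852 L = 11.76 g
cobalt chloride hexahydrate: 15.9 mg/L × 0.852 L = 13.55 mg
EDTA disodium salt: 84 mg/L × 0.852 L = 71.57 mg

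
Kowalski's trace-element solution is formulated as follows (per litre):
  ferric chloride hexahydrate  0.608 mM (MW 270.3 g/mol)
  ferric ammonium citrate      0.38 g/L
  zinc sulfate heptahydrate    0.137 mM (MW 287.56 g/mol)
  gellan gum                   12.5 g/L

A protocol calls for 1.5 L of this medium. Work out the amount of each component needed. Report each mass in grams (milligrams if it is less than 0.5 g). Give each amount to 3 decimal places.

ferric chloride hexahydrate 246.514 mg; ferric ammonium citrate 0.570 g; zinc sulfate heptahydrate 59.094 mg; gellan gum 18.750 g

Working volume: 1.5 L.
ferric chloride hexahydrate: 0.608 mmol/L × 270.3 mg/mmol × 1.5 L = 246.514 mg
ferric ammonium citrate: 0.38 g/L × 1.5 L = 0.570 g
zinc sulfate heptahydrate: 0.137 mmol/L × 287.56 mg/mmol × 1.5 L = 59.094 mg
gellan gum: 12.5 g/L × 1.5 L = 18.750 g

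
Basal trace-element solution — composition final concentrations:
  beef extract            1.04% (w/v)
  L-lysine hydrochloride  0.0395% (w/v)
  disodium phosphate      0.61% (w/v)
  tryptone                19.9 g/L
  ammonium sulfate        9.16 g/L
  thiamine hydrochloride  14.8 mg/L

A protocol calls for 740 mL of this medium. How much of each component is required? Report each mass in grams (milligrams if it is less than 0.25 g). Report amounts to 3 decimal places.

beef extract 7.696 g; L-lysine hydrochloride 0.292 g; disodium phosphate 4.514 g; tryptone 14.726 g; ammonium sulfate 6.778 g; thiamine hydrochloride 10.952 mg

Working volume: 740 mL = 0.74 L.
beef extract: 1.04 g per 100 mL × 740 mL ÷ 100 = 7.696 g
L-lysine hydrochloride: 0.0395% w/v = 0.395 g/L → 0.395 × 0.74 L = 0.292 g
disodium phosphate: 0.61 g per 100 mL × 740 mL ÷ 100 = 4.514 g
tryptone: 19.9 g/L × 0.74 L = 14.726 g
ammonium sulfate: 9.16 g/L × 0.74 L = 6.778 g
thiamine hydrochloride: 14.8 mg/L × 0.74 L = 10.952 mg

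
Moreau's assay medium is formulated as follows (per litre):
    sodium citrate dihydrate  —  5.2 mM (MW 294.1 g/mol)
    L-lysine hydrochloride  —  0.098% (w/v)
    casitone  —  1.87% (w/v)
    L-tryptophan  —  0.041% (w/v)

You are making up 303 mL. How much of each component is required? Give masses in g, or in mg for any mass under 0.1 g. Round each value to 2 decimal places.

sodium citrate dihydrate 0.46 g; L-lysine hydrochloride 0.30 g; casitone 5.67 g; L-tryptophan 0.12 g

Target volume = 303 mL = 0.303 L.
sodium citrate dihydrate: 5.2 mmol/L × 294.1 g/mol × 0.303 L ÷ 1000 = 0.46 g
L-lysine hydrochloride: 0.098 g per 100 mL × 303 mL ÷ 100 = 0.30 g
casitone: 1.87% w/v = 18.7 g/L → 18.7 × 0.303 L = 5.67 g
L-tryptophan: 0.041 g per 100 mL × 303 mL ÷ 100 = 0.12 g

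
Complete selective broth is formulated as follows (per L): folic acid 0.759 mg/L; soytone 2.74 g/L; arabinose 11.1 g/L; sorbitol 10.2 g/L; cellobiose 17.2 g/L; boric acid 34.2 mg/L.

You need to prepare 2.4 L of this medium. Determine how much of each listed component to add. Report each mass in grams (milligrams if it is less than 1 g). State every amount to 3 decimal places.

Working volume: 2.4 L.
folic acid: 0.759 mg/L × 2.4 L = 1.822 mg
soytone: 2.74 g/L × 2.4 L = 6.576 g
arabinose: 11.1 g/L × 2.4 L = 26.640 g
sorbitol: 10.2 g/L × 2.4 L = 24.480 g
cellobiose: 17.2 g/L × 2.4 L = 41.280 g
boric acid: 34.2 mg/L × 2.4 L = 82.080 mg

folic acid 1.822 mg; soytone 6.576 g; arabinose 26.640 g; sorbitol 24.480 g; cellobiose 41.280 g; boric acid 82.080 mg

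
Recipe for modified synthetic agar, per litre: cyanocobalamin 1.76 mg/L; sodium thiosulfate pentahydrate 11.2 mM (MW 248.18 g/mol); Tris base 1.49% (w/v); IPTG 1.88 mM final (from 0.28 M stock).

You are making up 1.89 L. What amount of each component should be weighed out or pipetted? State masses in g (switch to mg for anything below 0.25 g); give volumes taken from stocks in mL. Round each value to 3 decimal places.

Scale factor relative to 1 L: 1.89.
cyanocobalamin: 1.76 mg/L × 1.89 L = 3.326 mg
sodium thiosulfate pentahydrate: 11.2 mmol/L × 248.18 g/mol × 1.89 L ÷ 1000 = 5.253 g
Tris base: 1.49 g per 100 mL × 1890 mL ÷ 100 = 28.161 g
IPTG: C1V1 = C2V2 → 1.88 mM × 1890 mL ÷ 280 mM = 12.690 mL

cyanocobalamin 3.326 mg; sodium thiosulfate pentahydrate 5.253 g; Tris base 28.161 g; IPTG 12.690 mL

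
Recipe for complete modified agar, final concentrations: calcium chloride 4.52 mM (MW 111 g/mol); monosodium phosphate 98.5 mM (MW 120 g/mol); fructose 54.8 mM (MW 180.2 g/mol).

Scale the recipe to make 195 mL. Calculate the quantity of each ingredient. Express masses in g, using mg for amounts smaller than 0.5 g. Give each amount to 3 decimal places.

calcium chloride 97.835 mg; monosodium phosphate 2.305 g; fructose 1.926 g

Scale factor relative to 1 L: 0.195.
calcium chloride: 4.52 mmol/L × 111 mg/mmol × 0.195 L = 97.835 mg
monosodium phosphate: 98.5 mmol/L × 120 g/mol × 0.195 L ÷ 1000 = 2.305 g
fructose: 54.8 mmol/L × 180.2 g/mol × 0.195 L ÷ 1000 = 1.926 g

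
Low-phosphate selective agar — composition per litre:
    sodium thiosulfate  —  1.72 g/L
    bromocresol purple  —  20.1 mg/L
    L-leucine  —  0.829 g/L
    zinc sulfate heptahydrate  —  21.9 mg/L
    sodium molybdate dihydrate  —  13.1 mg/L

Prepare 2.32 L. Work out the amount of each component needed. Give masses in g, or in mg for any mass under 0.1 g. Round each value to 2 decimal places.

sodium thiosulfate 3.99 g; bromocresol purple 46.63 mg; L-leucine 1.92 g; zinc sulfate heptahydrate 50.81 mg; sodium molybdate dihydrate 30.39 mg

Working volume: 2.32 L.
sodium thiosulfate: 1.72 g/L × 2.32 L = 3.99 g
bromocresol purple: 20.1 mg/L × 2.32 L = 46.63 mg
L-leucine: 0.829 g/L × 2.32 L = 1.92 g
zinc sulfate heptahydrate: 21.9 mg/L × 2.32 L = 50.81 mg
sodium molybdate dihydrate: 13.1 mg/L × 2.32 L = 30.39 mg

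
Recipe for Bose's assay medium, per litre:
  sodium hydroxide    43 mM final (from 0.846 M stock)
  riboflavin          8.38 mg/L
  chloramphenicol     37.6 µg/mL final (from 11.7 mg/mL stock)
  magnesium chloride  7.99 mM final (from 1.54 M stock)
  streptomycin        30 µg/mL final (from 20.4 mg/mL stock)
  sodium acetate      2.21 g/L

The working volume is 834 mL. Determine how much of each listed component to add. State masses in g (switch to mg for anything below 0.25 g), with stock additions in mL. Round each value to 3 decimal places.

Scale factor relative to 1 L: 0.834.
sodium hydroxide: V = C2·V2/C1 = 43 mM × 834 mL ÷ 846 mM = 42.390 mL
riboflavin: 8.38 mg/L × 0.834 L = 6.989 mg
chloramphenicol: dilute stock: 37.6 µg/mL × 834 mL ÷ 11700 µg/mL = 2.680 mL
magnesium chloride: C1V1 = C2V2 → 7.99 mM × 834 mL ÷ 1540 mM = 4.327 mL
streptomycin: dilute stock: 30 µg/mL × 834 mL ÷ 20400 µg/mL = 1.226 mL
sodium acetate: 2.21 g/L × 0.834 L = 1.843 g

sodium hydroxide 42.390 mL; riboflavin 6.989 mg; chloramphenicol 2.680 mL; magnesium chloride 4.327 mL; streptomycin 1.226 mL; sodium acetate 1.843 g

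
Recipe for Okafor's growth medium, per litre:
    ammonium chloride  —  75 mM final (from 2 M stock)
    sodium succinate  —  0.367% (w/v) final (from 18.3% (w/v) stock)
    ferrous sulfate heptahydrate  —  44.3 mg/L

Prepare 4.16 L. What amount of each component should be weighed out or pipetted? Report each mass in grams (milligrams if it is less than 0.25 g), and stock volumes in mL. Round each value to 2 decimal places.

ammonium chloride 156.00 mL; sodium succinate 83.43 mL; ferrous sulfate heptahydrate 184.29 mg

Working volume: 4.16 L.
ammonium chloride: C1V1 = C2V2 → 75 mM × 4160 mL ÷ 2000 mM = 156.00 mL
sodium succinate: dilute stock: 0.367% ÷ 18.3% × 4160 mL = 83.43 mL
ferrous sulfate heptahydrate: 44.3 mg/L × 4.16 L = 184.29 mg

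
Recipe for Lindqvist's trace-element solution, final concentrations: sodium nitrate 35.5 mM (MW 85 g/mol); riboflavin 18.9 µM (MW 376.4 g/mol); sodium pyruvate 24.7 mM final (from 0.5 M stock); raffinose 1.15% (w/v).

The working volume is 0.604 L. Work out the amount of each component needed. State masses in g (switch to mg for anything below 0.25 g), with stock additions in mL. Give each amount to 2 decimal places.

Scale factor relative to 1 L: 0.604.
sodium nitrate: 35.5 mmol/L × 85 g/mol × 0.604 L ÷ 1000 = 1.82 g
riboflavin: 18.9 µmol/L × 376.4 g/mol × 0.604 L ÷ 1000 = 4.30 mg
sodium pyruvate: V = C2·V2/C1 = 24.7 mM × 604 mL ÷ 500 mM = 29.84 mL
raffinose: 1.15% w/v = 11.5 g/L → 11.5 × 0.604 L = 6.95 g

sodium nitrate 1.82 g; riboflavin 4.30 mg; sodium pyruvate 29.84 mL; raffinose 6.95 g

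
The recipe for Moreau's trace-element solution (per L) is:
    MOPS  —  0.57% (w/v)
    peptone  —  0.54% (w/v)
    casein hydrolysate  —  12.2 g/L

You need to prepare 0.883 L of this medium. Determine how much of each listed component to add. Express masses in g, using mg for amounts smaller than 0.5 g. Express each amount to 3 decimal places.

MOPS 5.033 g; peptone 4.768 g; casein hydrolysate 10.773 g

Scale factor relative to 1 L: 0.883.
MOPS: 0.57% w/v = 5.7 g/L → 5.7 × 0.883 L = 5.033 g
peptone: 0.54% w/v = 5.4 g/L → 5.4 × 0.883 L = 4.768 g
casein hydrolysate: 12.2 g/L × 0.883 L = 10.773 g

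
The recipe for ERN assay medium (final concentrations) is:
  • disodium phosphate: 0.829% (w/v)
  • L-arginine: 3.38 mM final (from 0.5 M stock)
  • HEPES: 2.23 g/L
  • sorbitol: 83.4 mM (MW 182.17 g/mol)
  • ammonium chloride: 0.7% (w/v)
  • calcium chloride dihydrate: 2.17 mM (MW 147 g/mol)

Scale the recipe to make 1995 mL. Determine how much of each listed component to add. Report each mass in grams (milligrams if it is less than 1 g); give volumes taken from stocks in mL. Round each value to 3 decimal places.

disodium phosphate 16.539 g; L-arginine 13.486 mL; HEPES 4.449 g; sorbitol 30.310 g; ammonium chloride 13.965 g; calcium chloride dihydrate 636.385 mg

Scale factor relative to 1 L: 1.995.
disodium phosphate: 0.829 g per 100 mL × 1995 mL ÷ 100 = 16.539 g
L-arginine: V = C2·V2/C1 = 3.38 mM × 1995 mL ÷ 500 mM = 13.486 mL
HEPES: 2.23 g/L × 1.995 L = 4.449 g
sorbitol: 83.4 mmol/L × 182.17 g/mol × 1.995 L ÷ 1000 = 30.310 g
ammonium chloride: 0.7% w/v = 7 g/L → 7 × 1.995 L = 13.965 g
calcium chloride dihydrate: 2.17 mmol/L × 147 mg/mmol × 1.995 L = 636.385 mg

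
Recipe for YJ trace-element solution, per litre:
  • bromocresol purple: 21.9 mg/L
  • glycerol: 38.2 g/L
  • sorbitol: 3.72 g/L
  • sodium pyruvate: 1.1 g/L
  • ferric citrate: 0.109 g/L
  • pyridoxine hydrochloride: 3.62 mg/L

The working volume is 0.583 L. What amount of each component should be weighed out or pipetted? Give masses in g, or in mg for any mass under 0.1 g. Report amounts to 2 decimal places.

bromocresol purple 12.77 mg; glycerol 22.27 g; sorbitol 2.17 g; sodium pyruvate 0.64 g; ferric citrate 63.55 mg; pyridoxine hydrochloride 2.11 mg

Working volume: 0.583 L.
bromocresol purple: 21.9 mg/L × 0.583 L = 12.77 mg
glycerol: 38.2 g/L × 0.583 L = 22.27 g
sorbitol: 3.72 g/L × 0.583 L = 2.17 g
sodium pyruvate: 1.1 g/L × 0.583 L = 0.64 g
ferric citrate: 0.109 g/L × 0.583 L = 0.063547 g = 63.55 mg
pyridoxine hydrochloride: 3.62 mg/L × 0.583 L = 2.11 mg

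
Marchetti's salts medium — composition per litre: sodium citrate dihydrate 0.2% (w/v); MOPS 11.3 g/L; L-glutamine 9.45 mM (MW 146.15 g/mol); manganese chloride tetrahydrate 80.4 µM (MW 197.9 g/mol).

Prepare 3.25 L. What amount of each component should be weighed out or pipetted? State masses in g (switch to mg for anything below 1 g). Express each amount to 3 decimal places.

sodium citrate dihydrate 6.500 g; MOPS 36.725 g; L-glutamine 4.489 g; manganese chloride tetrahydrate 51.711 mg

Scale factor relative to 1 L: 3.25.
sodium citrate dihydrate: 0.2 g per 100 mL × 3250 mL ÷ 100 = 6.500 g
MOPS: 11.3 g/L × 3.25 L = 36.725 g
L-glutamine: 9.45 mmol/L × 146.15 g/mol × 3.25 L ÷ 1000 = 4.489 g
manganese chloride tetrahydrate: 80.4 µmol/L × 197.9 g/mol × 3.25 L ÷ 1000 = 51.711 mg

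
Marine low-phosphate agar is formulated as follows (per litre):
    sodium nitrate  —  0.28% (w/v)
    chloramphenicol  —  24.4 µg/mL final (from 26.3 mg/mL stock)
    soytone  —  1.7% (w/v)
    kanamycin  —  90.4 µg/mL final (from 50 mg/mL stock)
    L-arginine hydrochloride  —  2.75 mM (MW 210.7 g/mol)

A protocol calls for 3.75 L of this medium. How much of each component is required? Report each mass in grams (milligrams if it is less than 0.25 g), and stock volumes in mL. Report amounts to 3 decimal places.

Working volume: 3.75 L.
sodium nitrate: 0.28% w/v = 2.8 g/L → 2.8 × 3.75 L = 10.500 g
chloramphenicol: dilute stock: 24.4 µg/mL × 3750 mL ÷ 26300 µg/mL = 3.479 mL
soytone: 1.7 g per 100 mL × 3750 mL ÷ 100 = 63.750 g
kanamycin: dilute stock: 90.4 µg/mL × 3750 mL ÷ 50000 µg/mL = 6.780 mL
L-arginine hydrochloride: 2.75 mmol/L × 210.7 g/mol × 3.75 L ÷ 1000 = 2.173 g

sodium nitrate 10.500 g; chloramphenicol 3.479 mL; soytone 63.750 g; kanamycin 6.780 mL; L-arginine hydrochloride 2.173 g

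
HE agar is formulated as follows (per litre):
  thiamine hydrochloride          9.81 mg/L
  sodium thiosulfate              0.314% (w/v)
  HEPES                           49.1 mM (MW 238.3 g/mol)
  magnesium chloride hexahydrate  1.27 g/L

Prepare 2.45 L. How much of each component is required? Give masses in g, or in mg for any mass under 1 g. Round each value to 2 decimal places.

Working volume: 2.45 L.
thiamine hydrochloride: 9.81 mg/L × 2.45 L = 24.03 mg
sodium thiosulfate: 0.314% w/v = 3.14 g/L → 3.14 × 2.45 L = 7.69 g
HEPES: 49.1 mmol/L × 238.3 g/mol × 2.45 L ÷ 1000 = 28.67 g
magnesium chloride hexahydrate: 1.27 g/L × 2.45 L = 3.11 g

thiamine hydrochloride 24.03 mg; sodium thiosulfate 7.69 g; HEPES 28.67 g; magnesium chloride hexahydrate 3.11 g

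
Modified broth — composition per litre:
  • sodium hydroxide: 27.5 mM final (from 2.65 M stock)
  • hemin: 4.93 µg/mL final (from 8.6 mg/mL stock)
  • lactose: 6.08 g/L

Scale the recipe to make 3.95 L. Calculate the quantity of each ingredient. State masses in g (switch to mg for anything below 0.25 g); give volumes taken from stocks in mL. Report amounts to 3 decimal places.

sodium hydroxide 40.991 mL; hemin 2.264 mL; lactose 24.016 g

Working volume: 3.95 L.
sodium hydroxide: dilute stock: 27.5 mM × 3950 mL ÷ 2650 mM = 40.991 mL
hemin: C1V1 = C2V2 → 4.93 µg/mL × 3950 mL ÷ 8600 µg/mL = 2.264 mL
lactose: 6.08 g/L × 3.95 L = 24.016 g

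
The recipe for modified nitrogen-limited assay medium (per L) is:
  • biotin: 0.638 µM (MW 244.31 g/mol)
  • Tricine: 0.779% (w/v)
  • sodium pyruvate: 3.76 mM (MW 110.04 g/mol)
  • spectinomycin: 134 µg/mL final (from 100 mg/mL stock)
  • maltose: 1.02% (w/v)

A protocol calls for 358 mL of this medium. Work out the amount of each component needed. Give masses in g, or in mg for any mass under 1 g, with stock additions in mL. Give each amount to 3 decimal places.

Scale factor relative to 1 L: 0.358.
biotin: 0.638 µmol/L × 244.31 g/mol × 0.358 L ÷ 1000 = 0.056 mg
Tricine: 0.779 g per 100 mL × 358 mL ÷ 100 = 2.789 g
sodium pyruvate: 3.76 mmol/L × 110.04 mg/mmol × 0.358 L = 148.123 mg
spectinomycin: V = C2·V2/C1 = 134 µg/mL × 358 mL ÷ 100000 µg/mL = 0.480 mL
maltose: 1.02 g per 100 mL × 358 mL ÷ 100 = 3.652 g

biotin 0.056 mg; Tricine 2.789 g; sodium pyruvate 148.123 mg; spectinomycin 0.480 mL; maltose 3.652 g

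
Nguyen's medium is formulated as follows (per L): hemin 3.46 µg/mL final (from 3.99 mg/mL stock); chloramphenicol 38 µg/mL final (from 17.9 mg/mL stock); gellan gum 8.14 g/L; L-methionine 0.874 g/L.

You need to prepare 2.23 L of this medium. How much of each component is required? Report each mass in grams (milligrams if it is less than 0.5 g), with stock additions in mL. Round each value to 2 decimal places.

Scale factor relative to 1 L: 2.23.
hemin: C1V1 = C2V2 → 3.46 µg/mL × 2230 mL ÷ 3990 µg/mL = 1.93 mL
chloramphenicol: dilute stock: 38 µg/mL × 2230 mL ÷ 17900 µg/mL = 4.73 mL
gellan gum: 8.14 g/L × 2.23 L = 18.15 g
L-methionine: 0.874 g/L × 2.23 L = 1.95 g

hemin 1.93 mL; chloramphenicol 4.73 mL; gellan gum 18.15 g; L-methionine 1.95 g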